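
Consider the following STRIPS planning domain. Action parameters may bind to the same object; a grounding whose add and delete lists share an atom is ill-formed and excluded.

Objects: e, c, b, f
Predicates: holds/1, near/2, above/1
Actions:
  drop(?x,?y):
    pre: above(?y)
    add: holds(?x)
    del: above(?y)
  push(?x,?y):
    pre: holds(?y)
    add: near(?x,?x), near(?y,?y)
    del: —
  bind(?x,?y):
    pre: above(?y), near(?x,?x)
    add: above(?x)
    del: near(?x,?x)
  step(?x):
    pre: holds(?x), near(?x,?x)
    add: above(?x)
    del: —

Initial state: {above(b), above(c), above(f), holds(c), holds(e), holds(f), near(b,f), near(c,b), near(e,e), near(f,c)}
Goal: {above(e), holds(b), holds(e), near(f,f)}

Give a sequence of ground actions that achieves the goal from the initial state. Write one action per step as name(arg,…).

1. drop(b,c)  →  {above(b), above(f), holds(b), holds(c), holds(e), holds(f), near(b,f), near(c,b), near(e,e), near(f,c)}
2. push(e,f)  →  {above(b), above(f), holds(b), holds(c), holds(e), holds(f), near(b,f), near(c,b), near(e,e), near(f,c), near(f,f)}
3. bind(e,b)  →  {above(b), above(e), above(f), holds(b), holds(c), holds(e), holds(f), near(b,f), near(c,b), near(f,c), near(f,f)}

drop(b,c); push(e,f); bind(e,b)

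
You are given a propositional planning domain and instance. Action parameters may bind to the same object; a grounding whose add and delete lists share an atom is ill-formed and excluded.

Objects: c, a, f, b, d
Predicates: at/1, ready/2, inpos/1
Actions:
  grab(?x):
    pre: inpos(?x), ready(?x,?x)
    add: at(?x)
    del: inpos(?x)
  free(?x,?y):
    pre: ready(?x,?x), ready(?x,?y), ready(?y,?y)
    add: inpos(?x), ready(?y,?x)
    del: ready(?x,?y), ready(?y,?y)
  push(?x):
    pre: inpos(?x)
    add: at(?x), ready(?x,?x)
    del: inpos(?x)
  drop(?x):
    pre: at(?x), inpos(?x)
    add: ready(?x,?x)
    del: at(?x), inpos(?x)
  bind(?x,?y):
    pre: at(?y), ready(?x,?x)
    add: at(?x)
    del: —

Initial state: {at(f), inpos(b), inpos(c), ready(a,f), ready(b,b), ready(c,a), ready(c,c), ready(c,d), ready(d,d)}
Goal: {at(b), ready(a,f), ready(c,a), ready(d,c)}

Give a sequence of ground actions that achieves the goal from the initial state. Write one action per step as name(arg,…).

1. grab(b)  →  {at(b), at(f), inpos(c), ready(a,f), ready(b,b), ready(c,a), ready(c,c), ready(c,d), ready(d,d)}
2. free(c,d)  →  {at(b), at(f), inpos(c), ready(a,f), ready(b,b), ready(c,a), ready(c,c), ready(d,c)}

grab(b); free(c,d)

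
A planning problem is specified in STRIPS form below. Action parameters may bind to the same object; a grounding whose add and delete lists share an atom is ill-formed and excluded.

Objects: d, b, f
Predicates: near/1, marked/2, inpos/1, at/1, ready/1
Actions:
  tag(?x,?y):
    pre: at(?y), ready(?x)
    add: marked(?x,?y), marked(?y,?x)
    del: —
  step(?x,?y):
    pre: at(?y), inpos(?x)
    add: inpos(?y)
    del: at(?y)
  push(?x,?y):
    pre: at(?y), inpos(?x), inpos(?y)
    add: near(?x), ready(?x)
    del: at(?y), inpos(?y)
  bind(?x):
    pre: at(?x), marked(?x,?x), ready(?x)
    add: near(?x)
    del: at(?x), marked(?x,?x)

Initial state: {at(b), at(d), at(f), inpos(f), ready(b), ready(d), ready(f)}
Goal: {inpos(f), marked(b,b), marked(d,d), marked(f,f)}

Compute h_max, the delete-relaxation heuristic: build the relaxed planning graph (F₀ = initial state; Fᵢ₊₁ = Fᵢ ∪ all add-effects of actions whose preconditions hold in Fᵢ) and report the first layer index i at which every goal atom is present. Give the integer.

F0 = init (7 atoms)
F1 = F0 ∪ {inpos(b), inpos(d), marked(b,b), marked(b,d), marked(b,f), marked(d,b), marked(d,d), marked(d,f), marked(f,b), marked(f,d), marked(f,f), near(f)}  (19 atoms)
goal ⊆ F1  ⇒  h_max = 1

1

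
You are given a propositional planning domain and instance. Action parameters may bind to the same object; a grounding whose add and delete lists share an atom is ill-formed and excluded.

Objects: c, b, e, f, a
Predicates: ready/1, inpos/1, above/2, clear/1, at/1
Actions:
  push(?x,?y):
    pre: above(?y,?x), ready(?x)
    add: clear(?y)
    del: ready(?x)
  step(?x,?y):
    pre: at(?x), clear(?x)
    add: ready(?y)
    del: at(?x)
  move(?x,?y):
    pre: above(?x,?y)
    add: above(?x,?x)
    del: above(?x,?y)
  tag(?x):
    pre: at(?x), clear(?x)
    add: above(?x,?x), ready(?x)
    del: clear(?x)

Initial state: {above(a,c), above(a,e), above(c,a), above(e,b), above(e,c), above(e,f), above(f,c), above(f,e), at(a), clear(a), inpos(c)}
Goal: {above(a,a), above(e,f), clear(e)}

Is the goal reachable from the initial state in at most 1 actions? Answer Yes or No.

No

1. step(a,c)  →  {above(a,c), above(a,e), above(c,a), above(e,b), above(e,c), above(e,f), above(f,c), above(f,e), clear(a), inpos(c), ready(c)}
2. push(c,e)  →  {above(a,c), above(a,e), above(c,a), above(e,b), above(e,c), above(e,f), above(f,c), above(f,e), clear(a), clear(e), inpos(c)}
3. move(a,c)  →  {above(a,a), above(a,e), above(c,a), above(e,b), above(e,c), above(e,f), above(f,c), above(f,e), clear(a), clear(e), inpos(c)}
optimal plan length = 3; 3 > 1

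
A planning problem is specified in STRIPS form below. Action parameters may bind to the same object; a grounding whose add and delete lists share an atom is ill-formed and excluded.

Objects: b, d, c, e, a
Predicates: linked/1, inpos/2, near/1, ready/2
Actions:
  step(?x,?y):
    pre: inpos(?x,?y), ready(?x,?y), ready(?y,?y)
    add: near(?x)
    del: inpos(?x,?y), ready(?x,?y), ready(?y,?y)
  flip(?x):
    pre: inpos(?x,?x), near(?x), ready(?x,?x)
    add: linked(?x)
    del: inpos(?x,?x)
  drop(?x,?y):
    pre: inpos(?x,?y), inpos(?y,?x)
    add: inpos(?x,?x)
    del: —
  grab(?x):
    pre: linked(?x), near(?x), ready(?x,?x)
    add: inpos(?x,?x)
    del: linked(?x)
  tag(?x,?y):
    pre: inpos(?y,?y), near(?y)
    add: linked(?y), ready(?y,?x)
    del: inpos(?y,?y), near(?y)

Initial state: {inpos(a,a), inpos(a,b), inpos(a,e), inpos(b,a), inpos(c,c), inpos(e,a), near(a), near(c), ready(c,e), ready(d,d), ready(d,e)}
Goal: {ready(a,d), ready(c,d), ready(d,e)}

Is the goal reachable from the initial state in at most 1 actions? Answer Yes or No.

1. tag(d,c)  →  {inpos(a,a), inpos(a,b), inpos(a,e), inpos(b,a), inpos(e,a), linked(c), near(a), ready(c,d), ready(c,e), ready(d,d), ready(d,e)}
2. tag(d,a)  →  {inpos(a,b), inpos(a,e), inpos(b,a), inpos(e,a), linked(a), linked(c), ready(a,d), ready(c,d), ready(c,e), ready(d,d), ready(d,e)}
optimal plan length = 2; 2 > 1

No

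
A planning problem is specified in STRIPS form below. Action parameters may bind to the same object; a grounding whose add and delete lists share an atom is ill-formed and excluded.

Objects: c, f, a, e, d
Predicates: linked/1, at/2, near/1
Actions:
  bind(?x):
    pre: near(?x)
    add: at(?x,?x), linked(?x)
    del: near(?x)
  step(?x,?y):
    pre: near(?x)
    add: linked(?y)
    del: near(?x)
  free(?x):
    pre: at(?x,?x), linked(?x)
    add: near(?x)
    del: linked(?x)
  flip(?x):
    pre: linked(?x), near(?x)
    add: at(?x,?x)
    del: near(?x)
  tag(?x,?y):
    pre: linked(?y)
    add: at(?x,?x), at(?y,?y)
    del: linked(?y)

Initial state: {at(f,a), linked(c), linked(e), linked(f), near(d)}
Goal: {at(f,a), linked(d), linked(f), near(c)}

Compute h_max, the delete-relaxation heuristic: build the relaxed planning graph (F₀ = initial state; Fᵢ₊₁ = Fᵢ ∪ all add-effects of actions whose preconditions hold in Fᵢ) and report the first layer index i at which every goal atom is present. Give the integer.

F0 = init (5 atoms)
F1 = F0 ∪ {at(a,a), at(c,c), at(d,d), at(e,e), at(f,f), linked(a), linked(d)}  (12 atoms)
F2 = F1 ∪ {near(a), near(c), near(e), near(f)}  (16 atoms)
goal ⊆ F2  ⇒  h_max = 2

2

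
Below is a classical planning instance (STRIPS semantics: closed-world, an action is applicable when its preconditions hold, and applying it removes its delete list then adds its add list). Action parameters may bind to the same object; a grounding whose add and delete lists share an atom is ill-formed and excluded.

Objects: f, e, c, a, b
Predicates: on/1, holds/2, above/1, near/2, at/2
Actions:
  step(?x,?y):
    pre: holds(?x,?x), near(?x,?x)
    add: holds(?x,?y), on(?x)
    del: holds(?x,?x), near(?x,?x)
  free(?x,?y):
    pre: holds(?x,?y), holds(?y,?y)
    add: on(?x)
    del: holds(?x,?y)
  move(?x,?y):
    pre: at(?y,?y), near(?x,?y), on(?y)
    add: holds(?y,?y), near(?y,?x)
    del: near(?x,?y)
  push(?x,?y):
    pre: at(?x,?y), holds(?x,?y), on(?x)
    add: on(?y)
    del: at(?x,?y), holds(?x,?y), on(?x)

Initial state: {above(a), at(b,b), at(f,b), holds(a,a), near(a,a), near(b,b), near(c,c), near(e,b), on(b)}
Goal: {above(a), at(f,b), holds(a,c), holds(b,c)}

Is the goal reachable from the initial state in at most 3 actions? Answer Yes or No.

Yes

1. step(a,c)  →  {above(a), at(b,b), at(f,b), holds(a,c), near(b,b), near(c,c), near(e,b), on(a), on(b)}
2. move(e,b)  →  {above(a), at(b,b), at(f,b), holds(a,c), holds(b,b), near(b,b), near(b,e), near(c,c), on(a), on(b)}
3. step(b,c)  →  {above(a), at(b,b), at(f,b), holds(a,c), holds(b,c), near(b,e), near(c,c), on(a), on(b)}
optimal plan length = 3; 3 ≤ 3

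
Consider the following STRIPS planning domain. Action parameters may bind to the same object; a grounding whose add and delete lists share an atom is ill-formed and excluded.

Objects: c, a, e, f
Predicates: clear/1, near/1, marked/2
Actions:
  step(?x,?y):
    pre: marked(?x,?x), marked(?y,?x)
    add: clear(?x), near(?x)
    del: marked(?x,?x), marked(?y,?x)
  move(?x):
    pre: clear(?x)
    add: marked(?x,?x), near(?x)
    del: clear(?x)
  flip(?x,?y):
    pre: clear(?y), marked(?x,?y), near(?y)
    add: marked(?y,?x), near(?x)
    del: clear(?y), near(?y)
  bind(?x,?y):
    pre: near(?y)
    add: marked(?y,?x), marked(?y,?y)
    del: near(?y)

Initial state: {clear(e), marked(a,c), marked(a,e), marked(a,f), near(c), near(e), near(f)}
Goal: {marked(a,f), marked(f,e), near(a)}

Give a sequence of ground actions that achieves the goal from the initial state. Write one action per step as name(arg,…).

1. flip(a,e)  →  {marked(a,c), marked(a,e), marked(a,f), marked(e,a), near(a), near(c), near(f)}
2. bind(e,f)  →  {marked(a,c), marked(a,e), marked(a,f), marked(e,a), marked(f,e), marked(f,f), near(a), near(c)}

flip(a,e); bind(e,f)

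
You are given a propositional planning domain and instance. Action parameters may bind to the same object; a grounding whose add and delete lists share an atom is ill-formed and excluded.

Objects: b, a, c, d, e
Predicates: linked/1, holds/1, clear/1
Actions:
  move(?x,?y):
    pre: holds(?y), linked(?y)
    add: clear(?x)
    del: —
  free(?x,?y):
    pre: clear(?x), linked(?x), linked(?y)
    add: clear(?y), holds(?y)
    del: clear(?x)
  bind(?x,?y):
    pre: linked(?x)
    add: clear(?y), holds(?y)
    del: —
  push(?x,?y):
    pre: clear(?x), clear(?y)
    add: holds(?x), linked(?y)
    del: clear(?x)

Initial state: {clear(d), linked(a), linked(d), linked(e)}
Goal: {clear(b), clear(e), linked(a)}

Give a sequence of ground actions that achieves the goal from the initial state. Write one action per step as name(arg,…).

1. free(d,e)  →  {clear(e), holds(e), linked(a), linked(d), linked(e)}
2. move(b,e)  →  {clear(b), clear(e), holds(e), linked(a), linked(d), linked(e)}

free(d,e); move(b,e)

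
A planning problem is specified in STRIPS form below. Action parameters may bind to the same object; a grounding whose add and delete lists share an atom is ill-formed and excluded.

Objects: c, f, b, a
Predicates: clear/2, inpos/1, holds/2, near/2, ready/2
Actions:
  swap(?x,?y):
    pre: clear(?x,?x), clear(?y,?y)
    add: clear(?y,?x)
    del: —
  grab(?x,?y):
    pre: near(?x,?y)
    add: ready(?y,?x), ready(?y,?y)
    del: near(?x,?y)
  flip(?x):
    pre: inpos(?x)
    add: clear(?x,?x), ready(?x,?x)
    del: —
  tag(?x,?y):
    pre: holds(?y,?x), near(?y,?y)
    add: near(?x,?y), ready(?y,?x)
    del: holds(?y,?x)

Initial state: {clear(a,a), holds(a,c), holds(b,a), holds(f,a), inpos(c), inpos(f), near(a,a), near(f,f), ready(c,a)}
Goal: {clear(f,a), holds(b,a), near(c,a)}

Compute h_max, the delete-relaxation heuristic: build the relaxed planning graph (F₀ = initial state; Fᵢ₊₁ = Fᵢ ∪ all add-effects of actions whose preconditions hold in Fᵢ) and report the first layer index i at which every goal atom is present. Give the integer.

2

F0 = init (9 atoms)
F1 = F0 ∪ {clear(c,c), clear(f,f), near(a,f), near(c,a), ready(a,a), ready(a,c), ready(c,c), ready(f,a), ready(f,f)}  (18 atoms)
F2 = F1 ∪ {clear(a,c), clear(a,f), clear(c,a), clear(c,f), clear(f,a), clear(f,c)}  (24 atoms)
goal ⊆ F2  ⇒  h_max = 2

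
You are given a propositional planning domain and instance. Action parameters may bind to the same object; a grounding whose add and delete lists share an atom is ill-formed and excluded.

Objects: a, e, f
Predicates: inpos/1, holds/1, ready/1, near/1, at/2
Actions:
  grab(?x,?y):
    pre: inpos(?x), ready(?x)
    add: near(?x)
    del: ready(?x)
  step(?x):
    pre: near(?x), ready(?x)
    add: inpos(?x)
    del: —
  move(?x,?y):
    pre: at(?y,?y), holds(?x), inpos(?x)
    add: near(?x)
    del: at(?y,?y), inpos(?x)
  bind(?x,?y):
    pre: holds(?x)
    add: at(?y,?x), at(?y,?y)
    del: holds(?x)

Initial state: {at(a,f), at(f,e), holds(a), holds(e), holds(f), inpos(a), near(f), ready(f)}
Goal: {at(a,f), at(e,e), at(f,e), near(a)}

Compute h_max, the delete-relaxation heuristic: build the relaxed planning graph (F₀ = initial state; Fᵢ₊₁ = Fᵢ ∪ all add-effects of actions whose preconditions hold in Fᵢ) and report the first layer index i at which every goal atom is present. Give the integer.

2

F0 = init (8 atoms)
F1 = F0 ∪ {at(a,a), at(a,e), at(e,a), at(e,e), at(e,f), at(f,a), at(f,f), inpos(f)}  (16 atoms)
F2 = F1 ∪ {near(a)}  (17 atoms)
goal ⊆ F2  ⇒  h_max = 2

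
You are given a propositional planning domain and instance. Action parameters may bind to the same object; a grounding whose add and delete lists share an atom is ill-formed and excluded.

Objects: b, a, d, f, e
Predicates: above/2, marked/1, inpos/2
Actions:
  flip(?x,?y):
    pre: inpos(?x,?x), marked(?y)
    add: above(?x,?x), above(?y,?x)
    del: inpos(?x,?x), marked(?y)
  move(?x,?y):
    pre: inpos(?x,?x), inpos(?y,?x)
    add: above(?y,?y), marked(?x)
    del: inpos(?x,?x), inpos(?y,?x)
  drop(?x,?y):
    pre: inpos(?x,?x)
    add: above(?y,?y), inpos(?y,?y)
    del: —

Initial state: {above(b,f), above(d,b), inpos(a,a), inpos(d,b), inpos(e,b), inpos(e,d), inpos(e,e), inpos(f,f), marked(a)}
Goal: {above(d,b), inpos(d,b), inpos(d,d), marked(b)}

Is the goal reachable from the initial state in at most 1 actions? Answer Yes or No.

1. drop(a,b)  →  {above(b,b), above(b,f), above(d,b), inpos(a,a), inpos(b,b), inpos(d,b), inpos(e,b), inpos(e,d), inpos(e,e), inpos(f,f), marked(a)}
2. move(b,b)  →  {above(b,b), above(b,f), above(d,b), inpos(a,a), inpos(d,b), inpos(e,b), inpos(e,d), inpos(e,e), inpos(f,f), marked(a), marked(b)}
3. drop(a,d)  →  {above(b,b), above(b,f), above(d,b), above(d,d), inpos(a,a), inpos(d,b), inpos(d,d), inpos(e,b), inpos(e,d), inpos(e,e), inpos(f,f), marked(a), marked(b)}
optimal plan length = 3; 3 > 1

No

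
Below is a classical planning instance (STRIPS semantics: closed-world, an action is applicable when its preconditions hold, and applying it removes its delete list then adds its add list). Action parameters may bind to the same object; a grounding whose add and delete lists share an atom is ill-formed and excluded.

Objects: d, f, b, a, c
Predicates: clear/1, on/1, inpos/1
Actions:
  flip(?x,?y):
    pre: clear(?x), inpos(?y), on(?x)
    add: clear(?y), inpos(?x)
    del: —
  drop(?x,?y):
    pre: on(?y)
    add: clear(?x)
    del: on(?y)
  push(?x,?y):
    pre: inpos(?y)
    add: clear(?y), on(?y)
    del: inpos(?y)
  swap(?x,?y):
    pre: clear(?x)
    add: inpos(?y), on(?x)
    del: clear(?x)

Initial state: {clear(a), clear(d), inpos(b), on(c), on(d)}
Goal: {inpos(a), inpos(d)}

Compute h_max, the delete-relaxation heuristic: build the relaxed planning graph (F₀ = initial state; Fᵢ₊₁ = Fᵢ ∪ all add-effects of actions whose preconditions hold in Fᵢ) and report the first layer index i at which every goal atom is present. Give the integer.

F0 = init (5 atoms)
F1 = F0 ∪ {clear(b), clear(c), clear(f), inpos(a), inpos(c), inpos(d), inpos(f), on(a), on(b)}  (14 atoms)
goal ⊆ F1  ⇒  h_max = 1

1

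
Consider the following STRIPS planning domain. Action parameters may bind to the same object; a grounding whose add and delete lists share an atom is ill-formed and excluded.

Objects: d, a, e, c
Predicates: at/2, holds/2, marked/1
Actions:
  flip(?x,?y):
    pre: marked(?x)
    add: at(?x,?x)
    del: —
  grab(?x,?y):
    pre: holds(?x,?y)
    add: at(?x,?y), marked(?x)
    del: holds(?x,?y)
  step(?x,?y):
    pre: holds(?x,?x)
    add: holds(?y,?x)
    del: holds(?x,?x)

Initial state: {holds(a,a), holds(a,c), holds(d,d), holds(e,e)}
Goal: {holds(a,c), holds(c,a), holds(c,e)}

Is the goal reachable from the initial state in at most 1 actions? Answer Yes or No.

1. step(a,c)  →  {holds(a,c), holds(c,a), holds(d,d), holds(e,e)}
2. step(e,c)  →  {holds(a,c), holds(c,a), holds(c,e), holds(d,d)}
optimal plan length = 2; 2 > 1

No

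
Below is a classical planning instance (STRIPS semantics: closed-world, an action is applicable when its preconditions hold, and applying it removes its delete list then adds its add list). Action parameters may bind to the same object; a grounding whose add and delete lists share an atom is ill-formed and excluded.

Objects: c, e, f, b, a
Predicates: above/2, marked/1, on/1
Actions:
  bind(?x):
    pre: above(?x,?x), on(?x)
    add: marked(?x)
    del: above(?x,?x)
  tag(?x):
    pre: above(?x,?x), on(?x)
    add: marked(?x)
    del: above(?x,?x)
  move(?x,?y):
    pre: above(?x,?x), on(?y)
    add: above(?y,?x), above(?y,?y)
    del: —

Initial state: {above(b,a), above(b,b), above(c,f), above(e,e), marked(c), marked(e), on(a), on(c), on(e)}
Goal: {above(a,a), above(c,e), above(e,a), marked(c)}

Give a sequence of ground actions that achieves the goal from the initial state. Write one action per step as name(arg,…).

1. move(e,c)  →  {above(b,a), above(b,b), above(c,c), above(c,e), above(c,f), above(e,e), marked(c), marked(e), on(a), on(c), on(e)}
2. move(c,a)  →  {above(a,a), above(a,c), above(b,a), above(b,b), above(c,c), above(c,e), above(c,f), above(e,e), marked(c), marked(e), on(a), on(c), on(e)}
3. move(a,e)  →  {above(a,a), above(a,c), above(b,a), above(b,b), above(c,c), above(c,e), above(c,f), above(e,a), above(e,e), marked(c), marked(e), on(a), on(c), on(e)}

move(e,c); move(c,a); move(a,e)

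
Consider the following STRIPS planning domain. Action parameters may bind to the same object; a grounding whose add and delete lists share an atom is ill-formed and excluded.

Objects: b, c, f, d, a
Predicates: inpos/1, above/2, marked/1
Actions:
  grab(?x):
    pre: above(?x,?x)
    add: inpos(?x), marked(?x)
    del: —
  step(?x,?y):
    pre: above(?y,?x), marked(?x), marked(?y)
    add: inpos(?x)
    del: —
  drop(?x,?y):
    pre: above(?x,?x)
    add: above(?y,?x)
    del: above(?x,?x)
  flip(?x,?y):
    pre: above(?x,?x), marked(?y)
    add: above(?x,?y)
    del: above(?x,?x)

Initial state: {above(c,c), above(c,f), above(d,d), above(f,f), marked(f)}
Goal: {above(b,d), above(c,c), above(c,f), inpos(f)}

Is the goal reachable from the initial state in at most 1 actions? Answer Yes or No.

1. grab(f)  →  {above(c,c), above(c,f), above(d,d), above(f,f), inpos(f), marked(f)}
2. drop(d,b)  →  {above(b,d), above(c,c), above(c,f), above(f,f), inpos(f), marked(f)}
optimal plan length = 2; 2 > 1

No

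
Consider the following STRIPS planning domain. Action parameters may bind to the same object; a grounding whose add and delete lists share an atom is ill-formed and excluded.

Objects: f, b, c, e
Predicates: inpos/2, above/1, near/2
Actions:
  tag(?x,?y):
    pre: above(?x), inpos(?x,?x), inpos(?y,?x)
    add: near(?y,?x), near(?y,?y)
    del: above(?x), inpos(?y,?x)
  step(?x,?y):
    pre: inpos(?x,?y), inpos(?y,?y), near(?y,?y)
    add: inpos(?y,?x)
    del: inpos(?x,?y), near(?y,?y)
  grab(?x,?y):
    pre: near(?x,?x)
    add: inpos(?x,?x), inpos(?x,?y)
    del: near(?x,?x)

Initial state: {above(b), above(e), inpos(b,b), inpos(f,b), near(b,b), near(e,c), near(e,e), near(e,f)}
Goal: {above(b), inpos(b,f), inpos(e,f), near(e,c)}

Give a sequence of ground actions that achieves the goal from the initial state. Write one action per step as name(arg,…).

1. step(f,b)  →  {above(b), above(e), inpos(b,b), inpos(b,f), near(e,c), near(e,e), near(e,f)}
2. grab(e,f)  →  {above(b), above(e), inpos(b,b), inpos(b,f), inpos(e,e), inpos(e,f), near(e,c), near(e,f)}

step(f,b); grab(e,f)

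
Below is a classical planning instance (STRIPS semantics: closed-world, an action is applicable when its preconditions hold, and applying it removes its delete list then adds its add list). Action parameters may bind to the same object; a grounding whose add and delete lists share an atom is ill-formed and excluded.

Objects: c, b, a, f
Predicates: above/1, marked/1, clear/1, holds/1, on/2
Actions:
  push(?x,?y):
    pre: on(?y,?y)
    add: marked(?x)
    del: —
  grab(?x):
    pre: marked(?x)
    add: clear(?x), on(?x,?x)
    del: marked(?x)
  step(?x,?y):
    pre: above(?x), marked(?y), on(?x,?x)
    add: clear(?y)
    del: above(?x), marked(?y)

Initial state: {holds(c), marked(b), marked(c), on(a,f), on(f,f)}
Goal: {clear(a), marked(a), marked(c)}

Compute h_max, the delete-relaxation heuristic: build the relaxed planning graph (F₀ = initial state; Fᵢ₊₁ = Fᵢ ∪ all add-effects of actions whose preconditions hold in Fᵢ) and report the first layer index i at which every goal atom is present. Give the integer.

F0 = init (5 atoms)
F1 = F0 ∪ {clear(b), clear(c), marked(a), marked(f), on(b,b), on(c,c)}  (11 atoms)
F2 = F1 ∪ {clear(a), clear(f), on(a,a)}  (14 atoms)
goal ⊆ F2  ⇒  h_max = 2

2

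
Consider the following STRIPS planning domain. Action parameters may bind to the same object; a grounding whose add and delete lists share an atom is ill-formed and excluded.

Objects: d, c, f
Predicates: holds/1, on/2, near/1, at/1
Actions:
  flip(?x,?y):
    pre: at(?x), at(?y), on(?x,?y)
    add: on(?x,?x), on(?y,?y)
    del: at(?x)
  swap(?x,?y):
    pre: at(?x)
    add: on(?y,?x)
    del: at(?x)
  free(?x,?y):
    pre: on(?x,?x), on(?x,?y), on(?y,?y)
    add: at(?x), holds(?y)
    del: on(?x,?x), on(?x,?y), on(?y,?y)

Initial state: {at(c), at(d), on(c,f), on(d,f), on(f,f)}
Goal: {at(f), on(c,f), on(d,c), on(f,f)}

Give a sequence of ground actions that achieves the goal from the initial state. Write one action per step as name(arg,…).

swap(c,d); free(f,f); flip(d,f)

1. swap(c,d)  →  {at(d), on(c,f), on(d,c), on(d,f), on(f,f)}
2. free(f,f)  →  {at(d), at(f), holds(f), on(c,f), on(d,c), on(d,f)}
3. flip(d,f)  →  {at(f), holds(f), on(c,f), on(d,c), on(d,d), on(d,f), on(f,f)}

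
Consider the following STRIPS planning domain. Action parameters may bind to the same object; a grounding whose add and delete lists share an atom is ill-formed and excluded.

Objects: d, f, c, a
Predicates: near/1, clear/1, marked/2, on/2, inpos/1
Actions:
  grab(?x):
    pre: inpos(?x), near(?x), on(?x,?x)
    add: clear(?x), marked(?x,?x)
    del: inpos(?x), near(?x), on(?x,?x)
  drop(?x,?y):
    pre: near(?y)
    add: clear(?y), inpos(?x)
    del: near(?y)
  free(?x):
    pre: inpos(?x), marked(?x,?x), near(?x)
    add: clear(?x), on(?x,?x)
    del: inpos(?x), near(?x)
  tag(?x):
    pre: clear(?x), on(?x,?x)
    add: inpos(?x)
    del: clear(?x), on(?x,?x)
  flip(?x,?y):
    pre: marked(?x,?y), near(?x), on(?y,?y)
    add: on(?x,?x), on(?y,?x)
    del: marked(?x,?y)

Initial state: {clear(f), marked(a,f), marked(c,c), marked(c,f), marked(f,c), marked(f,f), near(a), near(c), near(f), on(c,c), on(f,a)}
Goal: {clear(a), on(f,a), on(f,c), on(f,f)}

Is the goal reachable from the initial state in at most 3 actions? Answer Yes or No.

Yes

1. drop(d,a)  →  {clear(a), clear(f), inpos(d), marked(a,f), marked(c,c), marked(c,f), marked(f,c), marked(f,f), near(c), near(f), on(c,c), on(f,a)}
2. flip(f,c)  →  {clear(a), clear(f), inpos(d), marked(a,f), marked(c,c), marked(c,f), marked(f,f), near(c), near(f), on(c,c), on(c,f), on(f,a), on(f,f)}
3. flip(c,f)  →  {clear(a), clear(f), inpos(d), marked(a,f), marked(c,c), marked(f,f), near(c), near(f), on(c,c), on(c,f), on(f,a), on(f,c), on(f,f)}
optimal plan length = 3; 3 ≤ 3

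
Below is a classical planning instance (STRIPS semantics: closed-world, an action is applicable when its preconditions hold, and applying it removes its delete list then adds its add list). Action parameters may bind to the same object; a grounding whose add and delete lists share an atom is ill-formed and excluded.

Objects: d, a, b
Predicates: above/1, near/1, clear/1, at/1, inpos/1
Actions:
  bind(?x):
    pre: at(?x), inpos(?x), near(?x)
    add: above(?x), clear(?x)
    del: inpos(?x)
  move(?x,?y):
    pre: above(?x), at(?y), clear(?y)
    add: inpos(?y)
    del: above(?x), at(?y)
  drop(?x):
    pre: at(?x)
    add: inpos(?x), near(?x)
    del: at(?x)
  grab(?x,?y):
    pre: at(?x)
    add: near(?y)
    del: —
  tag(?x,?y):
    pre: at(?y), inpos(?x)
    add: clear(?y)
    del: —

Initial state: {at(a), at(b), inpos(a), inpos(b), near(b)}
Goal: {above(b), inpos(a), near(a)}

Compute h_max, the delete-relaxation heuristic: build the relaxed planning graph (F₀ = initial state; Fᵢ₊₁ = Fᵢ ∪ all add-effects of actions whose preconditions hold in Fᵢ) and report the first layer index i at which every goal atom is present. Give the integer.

1

F0 = init (5 atoms)
F1 = F0 ∪ {above(b), clear(a), clear(b), near(a), near(d)}  (10 atoms)
goal ⊆ F1  ⇒  h_max = 1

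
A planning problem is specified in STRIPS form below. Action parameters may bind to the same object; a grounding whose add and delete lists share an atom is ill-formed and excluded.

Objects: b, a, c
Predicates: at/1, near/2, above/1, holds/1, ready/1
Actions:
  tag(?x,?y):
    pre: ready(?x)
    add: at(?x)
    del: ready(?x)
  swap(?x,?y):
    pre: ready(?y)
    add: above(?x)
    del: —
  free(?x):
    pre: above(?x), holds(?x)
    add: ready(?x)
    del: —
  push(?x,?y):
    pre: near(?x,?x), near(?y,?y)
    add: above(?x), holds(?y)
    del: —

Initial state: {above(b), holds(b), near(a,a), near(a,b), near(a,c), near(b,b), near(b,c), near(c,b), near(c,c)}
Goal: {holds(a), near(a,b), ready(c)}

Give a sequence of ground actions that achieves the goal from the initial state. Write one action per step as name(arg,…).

push(b,a); push(c,c); free(c)

1. push(b,a)  →  {above(b), holds(a), holds(b), near(a,a), near(a,b), near(a,c), near(b,b), near(b,c), near(c,b), near(c,c)}
2. push(c,c)  →  {above(b), above(c), holds(a), holds(b), holds(c), near(a,a), near(a,b), near(a,c), near(b,b), near(b,c), near(c,b), near(c,c)}
3. free(c)  →  {above(b), above(c), holds(a), holds(b), holds(c), near(a,a), near(a,b), near(a,c), near(b,b), near(b,c), near(c,b), near(c,c), ready(c)}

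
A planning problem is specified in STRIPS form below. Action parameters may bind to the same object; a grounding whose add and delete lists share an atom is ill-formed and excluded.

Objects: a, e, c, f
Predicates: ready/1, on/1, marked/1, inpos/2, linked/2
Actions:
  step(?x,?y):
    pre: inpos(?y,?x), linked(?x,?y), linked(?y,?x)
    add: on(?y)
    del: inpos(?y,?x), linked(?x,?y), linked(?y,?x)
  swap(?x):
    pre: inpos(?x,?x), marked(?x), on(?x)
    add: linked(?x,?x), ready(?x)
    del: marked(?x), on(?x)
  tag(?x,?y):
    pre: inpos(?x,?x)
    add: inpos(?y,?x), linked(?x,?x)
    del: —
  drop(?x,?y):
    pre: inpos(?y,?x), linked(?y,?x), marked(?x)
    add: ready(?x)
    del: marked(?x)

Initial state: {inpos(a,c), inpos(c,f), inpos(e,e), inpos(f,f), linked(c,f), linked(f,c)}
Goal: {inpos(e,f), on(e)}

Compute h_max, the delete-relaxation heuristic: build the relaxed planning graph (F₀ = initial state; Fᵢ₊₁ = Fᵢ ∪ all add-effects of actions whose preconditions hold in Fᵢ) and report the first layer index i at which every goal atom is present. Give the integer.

2

F0 = init (6 atoms)
F1 = F0 ∪ {inpos(a,e), inpos(a,f), inpos(c,e), inpos(e,f), inpos(f,e), linked(e,e), linked(f,f), on(c)}  (14 atoms)
F2 = F1 ∪ {on(e), on(f)}  (16 atoms)
goal ⊆ F2  ⇒  h_max = 2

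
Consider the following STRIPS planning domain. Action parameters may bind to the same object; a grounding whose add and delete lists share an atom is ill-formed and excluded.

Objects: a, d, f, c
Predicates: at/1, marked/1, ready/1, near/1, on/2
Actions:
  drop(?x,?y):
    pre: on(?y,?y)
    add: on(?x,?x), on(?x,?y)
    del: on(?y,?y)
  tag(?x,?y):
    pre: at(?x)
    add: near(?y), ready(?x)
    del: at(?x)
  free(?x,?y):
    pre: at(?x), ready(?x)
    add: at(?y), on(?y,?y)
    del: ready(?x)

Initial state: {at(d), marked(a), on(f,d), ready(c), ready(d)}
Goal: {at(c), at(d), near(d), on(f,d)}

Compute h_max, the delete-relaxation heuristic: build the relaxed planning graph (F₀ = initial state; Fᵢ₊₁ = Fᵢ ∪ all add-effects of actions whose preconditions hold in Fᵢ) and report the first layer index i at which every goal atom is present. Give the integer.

1

F0 = init (5 atoms)
F1 = F0 ∪ {at(a), at(c), at(f), near(a), near(c), near(d), near(f), on(a,a), on(c,c), on(d,d), on(f,f)}  (16 atoms)
goal ⊆ F1  ⇒  h_max = 1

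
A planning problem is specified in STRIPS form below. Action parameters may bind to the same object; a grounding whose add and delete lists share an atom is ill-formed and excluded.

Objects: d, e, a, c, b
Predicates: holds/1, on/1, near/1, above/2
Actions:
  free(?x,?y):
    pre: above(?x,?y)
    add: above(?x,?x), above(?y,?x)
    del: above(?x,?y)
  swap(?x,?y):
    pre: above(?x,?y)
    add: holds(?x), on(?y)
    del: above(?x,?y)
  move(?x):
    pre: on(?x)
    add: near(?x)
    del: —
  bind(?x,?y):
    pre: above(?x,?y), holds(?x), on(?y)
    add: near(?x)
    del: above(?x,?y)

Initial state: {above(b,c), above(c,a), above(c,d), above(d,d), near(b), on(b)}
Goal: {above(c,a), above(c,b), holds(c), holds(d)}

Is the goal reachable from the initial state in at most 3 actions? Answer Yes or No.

1. free(b,c)  →  {above(b,b), above(c,a), above(c,b), above(c,d), above(d,d), near(b), on(b)}
2. swap(d,d)  →  {above(b,b), above(c,a), above(c,b), above(c,d), holds(d), near(b), on(b), on(d)}
3. swap(c,d)  →  {above(b,b), above(c,a), above(c,b), holds(c), holds(d), near(b), on(b), on(d)}
optimal plan length = 3; 3 ≤ 3

Yes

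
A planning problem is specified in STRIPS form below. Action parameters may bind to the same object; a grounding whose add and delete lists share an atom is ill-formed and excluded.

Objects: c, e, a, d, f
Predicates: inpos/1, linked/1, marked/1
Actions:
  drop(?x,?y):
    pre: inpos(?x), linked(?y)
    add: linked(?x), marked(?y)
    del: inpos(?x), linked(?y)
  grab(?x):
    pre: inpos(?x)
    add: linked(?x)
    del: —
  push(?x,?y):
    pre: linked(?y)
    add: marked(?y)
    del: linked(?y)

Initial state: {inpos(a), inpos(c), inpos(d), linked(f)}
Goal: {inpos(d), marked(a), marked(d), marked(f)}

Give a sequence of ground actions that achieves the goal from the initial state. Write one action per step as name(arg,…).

1. drop(c,f)  →  {inpos(a), inpos(d), linked(c), marked(f)}
2. grab(d)  →  {inpos(a), inpos(d), linked(c), linked(d), marked(f)}
3. drop(a,d)  →  {inpos(d), linked(a), linked(c), marked(d), marked(f)}
4. push(c,a)  →  {inpos(d), linked(c), marked(a), marked(d), marked(f)}

drop(c,f); grab(d); drop(a,d); push(c,a)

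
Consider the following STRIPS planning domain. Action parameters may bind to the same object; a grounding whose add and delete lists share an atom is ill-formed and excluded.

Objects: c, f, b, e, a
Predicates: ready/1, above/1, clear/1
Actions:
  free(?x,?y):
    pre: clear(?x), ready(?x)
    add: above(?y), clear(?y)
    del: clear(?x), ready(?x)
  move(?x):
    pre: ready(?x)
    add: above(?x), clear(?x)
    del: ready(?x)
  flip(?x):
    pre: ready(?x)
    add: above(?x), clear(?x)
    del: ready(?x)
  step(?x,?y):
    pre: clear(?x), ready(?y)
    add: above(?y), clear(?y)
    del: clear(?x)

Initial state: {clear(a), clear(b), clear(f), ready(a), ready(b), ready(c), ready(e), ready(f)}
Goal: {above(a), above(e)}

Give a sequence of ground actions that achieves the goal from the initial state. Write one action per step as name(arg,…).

1. free(f,e)  →  {above(e), clear(a), clear(b), clear(e), ready(a), ready(b), ready(c), ready(e)}
2. free(b,a)  →  {above(a), above(e), clear(a), clear(e), ready(a), ready(c), ready(e)}

free(f,e); free(b,a)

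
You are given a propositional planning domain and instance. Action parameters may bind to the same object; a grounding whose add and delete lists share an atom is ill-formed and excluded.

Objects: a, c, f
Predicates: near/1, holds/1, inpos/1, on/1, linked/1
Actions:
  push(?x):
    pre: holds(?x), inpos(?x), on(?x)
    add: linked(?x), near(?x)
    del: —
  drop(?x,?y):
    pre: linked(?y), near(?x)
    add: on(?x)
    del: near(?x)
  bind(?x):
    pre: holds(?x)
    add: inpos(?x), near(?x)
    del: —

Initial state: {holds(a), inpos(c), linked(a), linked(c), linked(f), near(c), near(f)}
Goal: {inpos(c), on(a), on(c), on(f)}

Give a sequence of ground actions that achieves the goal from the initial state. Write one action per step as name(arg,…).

drop(c,a); drop(f,a); bind(a); drop(a,a)

1. drop(c,a)  →  {holds(a), inpos(c), linked(a), linked(c), linked(f), near(f), on(c)}
2. drop(f,a)  →  {holds(a), inpos(c), linked(a), linked(c), linked(f), on(c), on(f)}
3. bind(a)  →  {holds(a), inpos(a), inpos(c), linked(a), linked(c), linked(f), near(a), on(c), on(f)}
4. drop(a,a)  →  {holds(a), inpos(a), inpos(c), linked(a), linked(c), linked(f), on(a), on(c), on(f)}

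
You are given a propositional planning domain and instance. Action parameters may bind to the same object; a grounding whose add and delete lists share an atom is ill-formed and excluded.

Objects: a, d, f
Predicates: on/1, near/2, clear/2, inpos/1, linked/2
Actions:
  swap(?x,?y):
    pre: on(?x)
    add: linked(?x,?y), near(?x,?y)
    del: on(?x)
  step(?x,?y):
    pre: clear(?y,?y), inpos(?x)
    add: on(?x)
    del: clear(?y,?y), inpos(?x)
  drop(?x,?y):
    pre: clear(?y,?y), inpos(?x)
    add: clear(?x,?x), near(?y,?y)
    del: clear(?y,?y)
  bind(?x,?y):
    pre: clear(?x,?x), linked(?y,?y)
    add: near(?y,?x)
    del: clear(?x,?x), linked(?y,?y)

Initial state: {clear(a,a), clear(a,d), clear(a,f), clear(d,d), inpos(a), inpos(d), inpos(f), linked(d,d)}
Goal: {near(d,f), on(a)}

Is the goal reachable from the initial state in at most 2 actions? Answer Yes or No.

1. step(a,a)  →  {clear(a,d), clear(a,f), clear(d,d), inpos(d), inpos(f), linked(d,d), on(a)}
2. step(d,d)  →  {clear(a,d), clear(a,f), inpos(f), linked(d,d), on(a), on(d)}
3. swap(d,f)  →  {clear(a,d), clear(a,f), inpos(f), linked(d,d), linked(d,f), near(d,f), on(a)}
optimal plan length = 3; 3 > 2

No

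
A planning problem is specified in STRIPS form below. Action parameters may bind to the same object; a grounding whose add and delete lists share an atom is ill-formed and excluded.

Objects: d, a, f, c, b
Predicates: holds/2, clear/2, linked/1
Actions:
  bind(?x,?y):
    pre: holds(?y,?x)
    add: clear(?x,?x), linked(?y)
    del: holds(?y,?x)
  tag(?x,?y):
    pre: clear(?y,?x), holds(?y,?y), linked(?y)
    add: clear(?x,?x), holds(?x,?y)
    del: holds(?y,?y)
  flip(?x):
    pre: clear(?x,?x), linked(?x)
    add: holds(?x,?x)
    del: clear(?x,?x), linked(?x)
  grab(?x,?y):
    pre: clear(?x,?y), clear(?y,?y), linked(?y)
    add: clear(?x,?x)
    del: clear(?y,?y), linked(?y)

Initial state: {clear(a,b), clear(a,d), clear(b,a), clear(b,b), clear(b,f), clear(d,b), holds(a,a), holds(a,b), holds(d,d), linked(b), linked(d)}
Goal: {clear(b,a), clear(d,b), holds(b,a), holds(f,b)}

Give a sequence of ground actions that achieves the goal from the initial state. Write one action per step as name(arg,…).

bind(b,a); tag(b,d); tag(b,a); flip(b); bind(d,b); tag(f,b)

1. bind(b,a)  →  {clear(a,b), clear(a,d), clear(b,a), clear(b,b), clear(b,f), clear(d,b), holds(a,a), holds(d,d), linked(a), linked(b), linked(d)}
2. tag(b,d)  →  {clear(a,b), clear(a,d), clear(b,a), clear(b,b), clear(b,f), clear(d,b), holds(a,a), holds(b,d), linked(a), linked(b), linked(d)}
3. tag(b,a)  →  {clear(a,b), clear(a,d), clear(b,a), clear(b,b), clear(b,f), clear(d,b), holds(b,a), holds(b,d), linked(a), linked(b), linked(d)}
4. flip(b)  →  {clear(a,b), clear(a,d), clear(b,a), clear(b,f), clear(d,b), holds(b,a), holds(b,b), holds(b,d), linked(a), linked(d)}
5. bind(d,b)  →  {clear(a,b), clear(a,d), clear(b,a), clear(b,f), clear(d,b), clear(d,d), holds(b,a), holds(b,b), linked(a), linked(b), linked(d)}
6. tag(f,b)  →  {clear(a,b), clear(a,d), clear(b,a), clear(b,f), clear(d,b), clear(d,d), clear(f,f), holds(b,a), holds(f,b), linked(a), linked(b), linked(d)}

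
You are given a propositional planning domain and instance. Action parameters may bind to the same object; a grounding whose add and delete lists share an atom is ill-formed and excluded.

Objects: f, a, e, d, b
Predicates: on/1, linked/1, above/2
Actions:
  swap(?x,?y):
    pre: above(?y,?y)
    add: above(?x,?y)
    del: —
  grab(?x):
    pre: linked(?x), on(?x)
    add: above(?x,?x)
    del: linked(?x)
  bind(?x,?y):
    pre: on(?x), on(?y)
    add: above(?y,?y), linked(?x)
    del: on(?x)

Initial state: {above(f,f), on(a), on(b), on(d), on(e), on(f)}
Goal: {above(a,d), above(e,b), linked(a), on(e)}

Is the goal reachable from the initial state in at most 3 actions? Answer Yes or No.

1. bind(f,d)  →  {above(d,d), above(f,f), linked(f), on(a), on(b), on(d), on(e)}
2. swap(a,d)  →  {above(a,d), above(d,d), above(f,f), linked(f), on(a), on(b), on(d), on(e)}
3. bind(a,b)  →  {above(a,d), above(b,b), above(d,d), above(f,f), linked(a), linked(f), on(b), on(d), on(e)}
4. swap(e,b)  →  {above(a,d), above(b,b), above(d,d), above(e,b), above(f,f), linked(a), linked(f), on(b), on(d), on(e)}
optimal plan length = 4; 4 > 3

No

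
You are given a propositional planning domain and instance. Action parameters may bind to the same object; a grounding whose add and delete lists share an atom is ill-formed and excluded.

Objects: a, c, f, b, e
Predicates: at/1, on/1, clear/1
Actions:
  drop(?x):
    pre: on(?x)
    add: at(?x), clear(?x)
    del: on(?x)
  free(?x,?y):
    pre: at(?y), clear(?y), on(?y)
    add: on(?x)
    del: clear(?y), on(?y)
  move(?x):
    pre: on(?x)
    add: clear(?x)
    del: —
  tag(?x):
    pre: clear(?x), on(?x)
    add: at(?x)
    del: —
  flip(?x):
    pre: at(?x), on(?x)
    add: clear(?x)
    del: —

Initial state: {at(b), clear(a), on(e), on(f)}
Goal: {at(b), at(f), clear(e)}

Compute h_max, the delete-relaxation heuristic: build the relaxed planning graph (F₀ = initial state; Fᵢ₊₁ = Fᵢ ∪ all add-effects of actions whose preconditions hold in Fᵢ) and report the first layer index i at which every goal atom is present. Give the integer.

F0 = init (4 atoms)
F1 = F0 ∪ {at(e), at(f), clear(e), clear(f)}  (8 atoms)
goal ⊆ F1  ⇒  h_max = 1

1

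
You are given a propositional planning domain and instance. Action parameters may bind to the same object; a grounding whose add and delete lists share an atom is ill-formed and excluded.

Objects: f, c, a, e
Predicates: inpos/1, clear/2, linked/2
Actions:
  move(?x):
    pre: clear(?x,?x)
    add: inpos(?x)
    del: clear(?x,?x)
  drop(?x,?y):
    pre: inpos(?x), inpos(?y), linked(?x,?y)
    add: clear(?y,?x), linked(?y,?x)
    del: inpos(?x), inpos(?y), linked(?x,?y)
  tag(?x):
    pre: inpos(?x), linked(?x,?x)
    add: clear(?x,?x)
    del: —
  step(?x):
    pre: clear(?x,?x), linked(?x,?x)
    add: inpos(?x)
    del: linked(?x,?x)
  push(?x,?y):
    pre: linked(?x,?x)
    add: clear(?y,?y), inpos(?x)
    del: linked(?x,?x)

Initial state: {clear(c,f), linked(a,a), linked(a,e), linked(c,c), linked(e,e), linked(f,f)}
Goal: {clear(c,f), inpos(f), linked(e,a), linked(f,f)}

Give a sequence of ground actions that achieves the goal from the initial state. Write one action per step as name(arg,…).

1. push(a,f)  →  {clear(c,f), clear(f,f), inpos(a), linked(a,e), linked(c,c), linked(e,e), linked(f,f)}
2. move(f)  →  {clear(c,f), inpos(a), inpos(f), linked(a,e), linked(c,c), linked(e,e), linked(f,f)}
3. push(e,f)  →  {clear(c,f), clear(f,f), inpos(a), inpos(e), inpos(f), linked(a,e), linked(c,c), linked(f,f)}
4. drop(a,e)  →  {clear(c,f), clear(e,a), clear(f,f), inpos(f), linked(c,c), linked(e,a), linked(f,f)}

push(a,f); move(f); push(e,f); drop(a,e)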